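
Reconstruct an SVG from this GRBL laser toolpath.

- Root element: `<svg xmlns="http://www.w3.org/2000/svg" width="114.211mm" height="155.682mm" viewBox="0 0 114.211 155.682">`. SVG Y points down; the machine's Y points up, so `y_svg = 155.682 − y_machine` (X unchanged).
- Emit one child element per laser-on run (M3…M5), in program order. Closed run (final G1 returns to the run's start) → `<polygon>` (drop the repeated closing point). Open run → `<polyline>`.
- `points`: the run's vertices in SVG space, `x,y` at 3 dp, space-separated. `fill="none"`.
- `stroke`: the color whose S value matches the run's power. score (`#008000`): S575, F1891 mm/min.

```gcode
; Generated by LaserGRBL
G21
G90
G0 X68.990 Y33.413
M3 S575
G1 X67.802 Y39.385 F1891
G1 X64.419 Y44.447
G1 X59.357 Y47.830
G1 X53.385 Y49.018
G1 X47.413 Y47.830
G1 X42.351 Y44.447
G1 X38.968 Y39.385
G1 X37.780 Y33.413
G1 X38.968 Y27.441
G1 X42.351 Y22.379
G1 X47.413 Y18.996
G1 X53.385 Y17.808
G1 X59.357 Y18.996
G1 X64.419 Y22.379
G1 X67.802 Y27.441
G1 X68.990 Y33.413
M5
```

Each laser-on run becomes one SVG element. Flip Y back into SVG space with y_svg = 155.682 − y_machine. Every run uses S575, so all elements get stroke `#008000` (score).

Run 1: The run returns to its start, so emit a `<polygon>` with points (Y-flipped): 68.990,122.269 67.802,116.297 64.419,111.235 59.357,107.852 53.385,106.664 47.413,107.852 42.351,111.235 38.968,116.297 37.780,122.269 38.968,128.241 42.351,133.303 47.413,136.686 53.385,137.874 59.357,136.686 64.419,133.303 67.802,128.241.

<svg xmlns="http://www.w3.org/2000/svg" width="114.211mm" height="155.682mm" viewBox="0 0 114.211 155.682">
  <polygon points="68.990,122.269 67.802,116.297 64.419,111.235 59.357,107.852 53.385,106.664 47.413,107.852 42.351,111.235 38.968,116.297 37.780,122.269 38.968,128.241 42.351,133.303 47.413,136.686 53.385,137.874 59.357,136.686 64.419,133.303 67.802,128.241" fill="none" stroke="#008000"/>
</svg>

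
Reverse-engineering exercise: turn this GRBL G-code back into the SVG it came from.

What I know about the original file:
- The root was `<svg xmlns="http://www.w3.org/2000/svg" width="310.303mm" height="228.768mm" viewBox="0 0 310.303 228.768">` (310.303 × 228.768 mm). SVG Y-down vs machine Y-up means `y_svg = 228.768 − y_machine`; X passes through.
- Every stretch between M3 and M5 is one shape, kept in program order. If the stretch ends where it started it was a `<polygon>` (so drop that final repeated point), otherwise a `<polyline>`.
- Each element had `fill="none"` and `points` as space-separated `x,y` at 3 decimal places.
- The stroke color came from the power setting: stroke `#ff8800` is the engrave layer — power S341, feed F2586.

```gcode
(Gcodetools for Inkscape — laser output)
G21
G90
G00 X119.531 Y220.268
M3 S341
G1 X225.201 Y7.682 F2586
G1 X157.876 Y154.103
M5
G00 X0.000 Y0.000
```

<svg xmlns="http://www.w3.org/2000/svg" width="310.303mm" height="228.768mm" viewBox="0 0 310.303 228.768">
  <polyline points="119.531,8.500 225.201,221.086 157.876,74.665" fill="none" stroke="#ff8800"/>
</svg>

Each laser-on run becomes one SVG element. Flip Y back into SVG space with y_svg = 228.768 − y_machine. Every run uses S341, so all elements get stroke `#ff8800` (engrave).

Run 1: The run is open, so emit a `<polyline>` with points (Y-flipped): 119.531,8.500 225.201,221.086 157.876,74.665.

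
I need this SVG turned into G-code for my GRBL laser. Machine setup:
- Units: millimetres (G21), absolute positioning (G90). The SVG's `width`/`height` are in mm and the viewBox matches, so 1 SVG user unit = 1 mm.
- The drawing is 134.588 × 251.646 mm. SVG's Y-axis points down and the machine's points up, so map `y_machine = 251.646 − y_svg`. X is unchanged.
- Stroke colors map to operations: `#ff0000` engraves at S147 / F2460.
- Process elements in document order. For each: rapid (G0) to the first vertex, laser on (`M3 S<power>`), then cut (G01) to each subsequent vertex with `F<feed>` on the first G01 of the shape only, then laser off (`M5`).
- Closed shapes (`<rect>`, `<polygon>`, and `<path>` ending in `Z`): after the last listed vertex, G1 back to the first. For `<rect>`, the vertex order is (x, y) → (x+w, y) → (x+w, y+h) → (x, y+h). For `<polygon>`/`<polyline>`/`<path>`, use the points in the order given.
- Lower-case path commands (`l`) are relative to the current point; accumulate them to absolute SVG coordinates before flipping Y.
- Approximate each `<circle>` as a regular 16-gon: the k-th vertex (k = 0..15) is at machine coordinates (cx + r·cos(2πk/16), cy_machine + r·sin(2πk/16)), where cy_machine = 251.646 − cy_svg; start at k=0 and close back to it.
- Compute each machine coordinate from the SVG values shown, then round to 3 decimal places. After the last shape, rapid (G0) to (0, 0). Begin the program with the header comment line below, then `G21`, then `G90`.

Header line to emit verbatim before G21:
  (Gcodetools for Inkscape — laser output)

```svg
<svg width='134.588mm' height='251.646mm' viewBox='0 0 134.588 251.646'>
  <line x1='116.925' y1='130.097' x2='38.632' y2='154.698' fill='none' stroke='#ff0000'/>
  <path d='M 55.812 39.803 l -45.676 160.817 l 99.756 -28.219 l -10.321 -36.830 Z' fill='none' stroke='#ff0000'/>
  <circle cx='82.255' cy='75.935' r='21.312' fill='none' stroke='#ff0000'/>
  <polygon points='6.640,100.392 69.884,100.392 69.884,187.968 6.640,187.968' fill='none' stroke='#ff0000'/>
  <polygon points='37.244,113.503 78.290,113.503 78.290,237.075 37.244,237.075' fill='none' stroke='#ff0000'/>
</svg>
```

(Gcodetools for Inkscape — laser output)
G21
G90
G0 X116.925 Y121.549
M3 S147
G01 X38.632 Y96.948 F2460
M5
G0 X55.812 Y211.843
M3 S147
G01 X10.136 Y51.026 F2460
G01 X109.892 Y79.245
G01 X99.571 Y116.075
G01 X55.812 Y211.843
M5
G0 X103.567 Y175.711
M3 S147
G01 X101.945 Y183.867 F2460
G01 X97.325 Y190.781
G01 X90.411 Y195.401
G01 X82.255 Y197.023
G01 X74.099 Y195.401
G01 X67.185 Y190.781
G01 X62.565 Y183.867
G01 X60.943 Y175.711
G01 X62.565 Y167.555
G01 X67.185 Y160.641
G01 X74.099 Y156.021
G01 X82.255 Y154.399
G01 X90.411 Y156.021
G01 X97.325 Y160.641
G01 X101.945 Y167.555
G01 X103.567 Y175.711
M5
G0 X6.640 Y151.254
M3 S147
G01 X69.884 Y151.254 F2460
G01 X69.884 Y63.678
G01 X6.640 Y63.678
G01 X6.640 Y151.254
M5
G0 X37.244 Y138.143
M3 S147
G01 X78.290 Y138.143 F2460
G01 X78.290 Y14.571
G01 X37.244 Y14.571
G01 X37.244 Y138.143
M5
G0 X0.000 Y0.000

Since the viewBox matches the mm dimensions, user units are millimetres directly. The only transform is the Y-flip y_m = 251.646 − y_svg.

Shape 1 is a line segment drawn with `<line>`. Its stroke #ff0000 means engrave at S147, F2460. After flipping Y the toolpath is (116.925,121.549) → (38.632,96.948).

Shape 2 is a closed polygon drawn with `<path>`. Its stroke #ff0000 means engrave at S147, F2460. After flipping Y the toolpath is (55.812,211.843) → (10.136,51.026) → (109.892,79.245) → (99.571,116.075) → (55.812,211.843), returning to the start.

Shape 3 is a circle drawn with `<circle>`. Its stroke #ff0000 means engrave at S147, F2460. After flipping Y the toolpath is (103.567,175.711) → (101.945,183.867) → (97.325,190.781) → (90.411,195.401) → (82.255,197.023) → (74.099,195.401) → (67.185,190.781) → (62.565,183.867) → (60.943,175.711) → (62.565,167.555) → (67.185,160.641) → (74.099,156.021) → (82.255,154.399) → (90.411,156.021) → (97.325,160.641) → (101.945,167.555) → (103.567,175.711), returning to the start.

Shape 4 is a rectangle drawn with `<polygon>`. Its stroke #ff0000 means engrave at S147, F2460. After flipping Y the toolpath is (6.640,151.254) → (69.884,151.254) → (69.884,63.678) → (6.640,63.678) → (6.640,151.254), returning to the start.

Shape 5 is a rectangle drawn with `<polygon>`. Its stroke #ff0000 means engrave at S147, F2460. After flipping Y the toolpath is (37.244,138.143) → (78.290,138.143) → (78.290,14.571) → (37.244,14.571) → (37.244,138.143), returning to the start.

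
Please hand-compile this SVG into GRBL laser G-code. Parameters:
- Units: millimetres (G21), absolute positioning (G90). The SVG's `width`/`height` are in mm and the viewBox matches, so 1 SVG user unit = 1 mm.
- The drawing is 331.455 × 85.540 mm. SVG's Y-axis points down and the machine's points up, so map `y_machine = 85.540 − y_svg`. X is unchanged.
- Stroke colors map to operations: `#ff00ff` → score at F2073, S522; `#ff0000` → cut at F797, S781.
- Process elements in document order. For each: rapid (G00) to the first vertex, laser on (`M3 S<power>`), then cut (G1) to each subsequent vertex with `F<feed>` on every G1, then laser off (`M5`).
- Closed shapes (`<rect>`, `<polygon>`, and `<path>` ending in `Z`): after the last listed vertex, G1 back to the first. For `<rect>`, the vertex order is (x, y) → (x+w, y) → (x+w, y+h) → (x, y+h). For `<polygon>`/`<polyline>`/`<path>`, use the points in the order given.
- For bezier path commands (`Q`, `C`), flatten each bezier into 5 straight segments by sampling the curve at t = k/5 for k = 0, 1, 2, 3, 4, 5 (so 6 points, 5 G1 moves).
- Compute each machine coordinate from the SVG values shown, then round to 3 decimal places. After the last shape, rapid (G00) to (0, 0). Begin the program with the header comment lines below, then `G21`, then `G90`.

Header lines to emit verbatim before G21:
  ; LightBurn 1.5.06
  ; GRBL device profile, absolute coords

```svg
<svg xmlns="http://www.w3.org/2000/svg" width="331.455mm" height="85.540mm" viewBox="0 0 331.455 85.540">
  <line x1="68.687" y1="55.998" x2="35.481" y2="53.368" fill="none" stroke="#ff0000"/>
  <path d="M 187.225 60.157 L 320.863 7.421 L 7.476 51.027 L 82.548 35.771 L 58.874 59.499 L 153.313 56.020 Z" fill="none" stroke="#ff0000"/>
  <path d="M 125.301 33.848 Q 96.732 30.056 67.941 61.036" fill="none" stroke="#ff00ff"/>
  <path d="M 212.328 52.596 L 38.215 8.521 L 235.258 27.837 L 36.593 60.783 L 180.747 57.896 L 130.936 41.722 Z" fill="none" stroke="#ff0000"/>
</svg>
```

; LightBurn 1.5.06
; GRBL device profile, absolute coords
G21
G90
G00 X68.687 Y29.542
M3 S781
G1 X35.481 Y32.172 F797
M5
G00 X187.225 Y25.383
M3 S781
G1 X320.863 Y78.119 F797
G1 X7.476 Y34.513 F797
G1 X82.548 Y49.769 F797
G1 X58.874 Y26.041 F797
G1 X153.313 Y29.520 F797
G1 X187.225 Y25.383 F797
M5
G00 X125.301 Y51.692
M3 S522
G1 X113.865 Y51.818 F2073
G1 X102.410 Y49.162 F2073
G1 X90.938 Y43.724 F2073
G1 X79.449 Y35.505 F2073
G1 X67.941 Y24.504 F2073
M5
G00 X212.328 Y32.944
M3 S781
G1 X38.215 Y77.019 F797
G1 X235.258 Y57.703 F797
G1 X36.593 Y24.757 F797
G1 X180.747 Y27.644 F797
G1 X130.936 Y43.818 F797
G1 X212.328 Y32.944 F797
M5
G00 X0.000 Y0.000

1 u = 1 mm; y_m = 85.540 − y.

[1] `<line>` line segment, #ff0000→cut S781 F797: (68.687,29.542) → (35.481,32.172)

[2] `<path>` closed polygon, #ff0000→cut S781 F797: (187.225,25.383) → (320.863,78.119) → (7.476,34.513) → (82.548,49.769) → (58.874,26.041) → (153.313,29.520) → (187.225,25.383) (closed)

[3] `<path>` quadratic bezier, #ff00ff→score S522 F2073: (125.301,51.692) → (113.865,51.818) → (102.410,49.162) → (90.938,43.724) → (79.449,35.505) → (67.941,24.504)

[4] `<path>` closed polygon, #ff0000→cut S781 F797: (212.328,32.944) → (38.215,77.019) → (235.258,57.703) → (36.593,24.757) → (180.747,27.644) → (130.936,43.818) → (212.328,32.944) (closed)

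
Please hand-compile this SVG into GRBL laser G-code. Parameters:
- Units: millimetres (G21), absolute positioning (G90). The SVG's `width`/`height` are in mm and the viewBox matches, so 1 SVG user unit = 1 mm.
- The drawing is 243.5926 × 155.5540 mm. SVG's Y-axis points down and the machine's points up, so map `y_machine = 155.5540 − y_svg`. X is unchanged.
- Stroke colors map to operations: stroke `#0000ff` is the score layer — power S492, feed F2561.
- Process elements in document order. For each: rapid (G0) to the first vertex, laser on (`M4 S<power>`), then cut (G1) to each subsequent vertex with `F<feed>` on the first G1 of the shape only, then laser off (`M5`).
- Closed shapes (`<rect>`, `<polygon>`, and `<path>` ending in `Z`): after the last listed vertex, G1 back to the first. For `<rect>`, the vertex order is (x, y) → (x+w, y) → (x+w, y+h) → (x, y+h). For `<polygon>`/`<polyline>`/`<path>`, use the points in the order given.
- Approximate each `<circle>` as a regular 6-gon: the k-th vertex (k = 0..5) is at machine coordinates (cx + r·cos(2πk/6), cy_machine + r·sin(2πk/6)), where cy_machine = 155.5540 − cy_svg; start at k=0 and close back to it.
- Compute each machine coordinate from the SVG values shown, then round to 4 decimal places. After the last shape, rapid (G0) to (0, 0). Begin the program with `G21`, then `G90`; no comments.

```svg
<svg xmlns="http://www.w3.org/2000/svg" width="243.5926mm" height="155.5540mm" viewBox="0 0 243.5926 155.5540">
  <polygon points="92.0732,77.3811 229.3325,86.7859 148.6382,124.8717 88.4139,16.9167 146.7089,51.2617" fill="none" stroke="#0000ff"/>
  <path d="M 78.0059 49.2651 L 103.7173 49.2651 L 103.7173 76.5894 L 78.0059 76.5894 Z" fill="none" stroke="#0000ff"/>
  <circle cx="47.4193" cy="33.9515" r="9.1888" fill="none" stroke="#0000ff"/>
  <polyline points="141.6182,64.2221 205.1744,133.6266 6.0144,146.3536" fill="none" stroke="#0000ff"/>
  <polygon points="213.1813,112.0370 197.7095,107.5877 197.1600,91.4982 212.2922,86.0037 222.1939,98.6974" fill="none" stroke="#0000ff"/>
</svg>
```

G21
G90
G0 X92.0732 Y78.1729
M4 S492
G1 X229.3325 Y68.7681 F2561
G1 X148.6382 Y30.6823
G1 X88.4139 Y138.6373
G1 X146.7089 Y104.2923
G1 X92.0732 Y78.1729
M5
G0 X78.0059 Y106.2889
M4 S492
G1 X103.7173 Y106.2889 F2561
G1 X103.7173 Y78.9646
G1 X78.0059 Y78.9646
G1 X78.0059 Y106.2889
M5
G0 X56.6081 Y121.6025
M4 S492
G1 X52.0137 Y129.5602 F2561
G1 X42.8249 Y129.5602
G1 X38.2305 Y121.6025
G1 X42.8249 Y113.6448
G1 X52.0137 Y113.6448
G1 X56.6081 Y121.6025
M5
G0 X141.6182 Y91.3319
M4 S492
G1 X205.1744 Y21.9274 F2561
G1 X6.0144 Y9.2004
M5
G0 X213.1813 Y43.5170
M4 S492
G1 X197.7095 Y47.9663 F2561
G1 X197.1600 Y64.0558
G1 X212.2922 Y69.5503
G1 X222.1939 Y56.8566
G1 X213.1813 Y43.5170
M5
G0 X0.0000 Y0.0000

viewBox `0 0 243.5926 155.5540` with mm width/height → 1 unit = 1 mm. Flip: y_m = 155.5540 − y_svg.

**Shape 1** — `<polygon>` closed polygon, stroke `#0000ff` → score (S492, F2561). Machine vertices: (92.0732,78.1729) → (229.3325,68.7681) → (148.6382,30.6823) → (88.4139,138.6373) → (146.7089,104.2923) → (92.0732,78.1729). Closed: final G1 returns to the first vertex.

**Shape 2** — `<path>` rectangle, stroke `#0000ff` → score (S492, F2561). Machine vertices: (78.0059,106.2889) → (103.7173,106.2889) → (103.7173,78.9646) → (78.0059,78.9646) → (78.0059,106.2889). Closed: final G1 returns to the first vertex.

**Shape 3** — `<circle>` circle, stroke `#0000ff` → score (S492, F2561). Machine vertices: (56.6081,121.6025) → (52.0137,129.5602) → (42.8249,129.5602) → (38.2305,121.6025) → (42.8249,113.6448) → (52.0137,113.6448) → (56.6081,121.6025). Closed: final G1 returns to the first vertex.

**Shape 4** — `<polyline>` open polyline, stroke `#0000ff` → score (S492, F2561). Machine vertices: (141.6182,91.3319) → (205.1744,21.9274) → (6.0144,9.2004). Open path.

**Shape 5** — `<polygon>` regular polygon, stroke `#0000ff` → score (S492, F2561). Machine vertices: (213.1813,43.5170) → (197.7095,47.9663) → (197.1600,64.0558) → (212.2922,69.5503) → (222.1939,56.8566) → (213.1813,43.5170). Closed: final G1 returns to the first vertex.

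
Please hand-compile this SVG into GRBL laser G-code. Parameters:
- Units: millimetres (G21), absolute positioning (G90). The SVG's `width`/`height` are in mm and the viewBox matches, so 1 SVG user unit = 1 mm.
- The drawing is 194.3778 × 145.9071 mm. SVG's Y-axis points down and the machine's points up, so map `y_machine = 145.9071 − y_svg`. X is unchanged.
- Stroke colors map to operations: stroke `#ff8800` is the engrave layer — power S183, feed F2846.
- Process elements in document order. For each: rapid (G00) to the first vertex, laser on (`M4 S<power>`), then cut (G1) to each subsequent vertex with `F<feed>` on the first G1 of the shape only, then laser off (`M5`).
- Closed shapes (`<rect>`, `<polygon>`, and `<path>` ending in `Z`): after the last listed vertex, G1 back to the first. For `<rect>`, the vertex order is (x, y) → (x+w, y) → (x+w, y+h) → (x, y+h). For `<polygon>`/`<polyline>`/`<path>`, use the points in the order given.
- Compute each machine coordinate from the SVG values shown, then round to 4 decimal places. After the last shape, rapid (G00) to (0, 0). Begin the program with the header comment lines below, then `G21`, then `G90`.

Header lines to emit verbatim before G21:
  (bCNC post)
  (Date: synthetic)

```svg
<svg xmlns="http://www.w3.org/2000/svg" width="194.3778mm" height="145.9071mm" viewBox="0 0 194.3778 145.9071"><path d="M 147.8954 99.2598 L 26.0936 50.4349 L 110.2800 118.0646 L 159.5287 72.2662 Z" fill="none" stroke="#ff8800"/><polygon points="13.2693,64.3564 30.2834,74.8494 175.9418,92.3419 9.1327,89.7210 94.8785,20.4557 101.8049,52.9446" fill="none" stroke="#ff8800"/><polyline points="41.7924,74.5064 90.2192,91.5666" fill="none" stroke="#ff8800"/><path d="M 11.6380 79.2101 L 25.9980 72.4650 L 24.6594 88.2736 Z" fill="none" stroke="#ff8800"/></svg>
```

(bCNC post)
(Date: synthetic)
G21
G90
G00 X147.8954 Y46.6473
M4 S183
G1 X26.0936 Y95.4722 F2846
G1 X110.2800 Y27.8425
G1 X159.5287 Y73.6409
G1 X147.8954 Y46.6473
M5
G00 X13.2693 Y81.5507
M4 S183
G1 X30.2834 Y71.0577 F2846
G1 X175.9418 Y53.5652
G1 X9.1327 Y56.1861
G1 X94.8785 Y125.4514
G1 X101.8049 Y92.9625
G1 X13.2693 Y81.5507
M5
G00 X41.7924 Y71.4007
M4 S183
G1 X90.2192 Y54.3405 F2846
M5
G00 X11.6380 Y66.6970
M4 S183
G1 X25.9980 Y73.4421 F2846
G1 X24.6594 Y57.6335
G1 X11.6380 Y66.6970
M5
G00 X0.0000 Y0.0000

Since the viewBox matches the mm dimensions, user units are millimetres directly. The only transform is the Y-flip y_m = 145.9071 − y_svg.

Shape 1 is a closed polygon drawn with `<path>`. Its stroke #ff8800 means engrave at S183, F2846. After flipping Y the toolpath is (147.8954,46.6473) → (26.0936,95.4722) → (110.2800,27.8425) → (159.5287,73.6409) → (147.8954,46.6473), returning to the start.

Shape 2 is a closed polygon drawn with `<polygon>`. Its stroke #ff8800 means engrave at S183, F2846. After flipping Y the toolpath is (13.2693,81.5507) → (30.2834,71.0577) → (175.9418,53.5652) → (9.1327,56.1861) → (94.8785,125.4514) → (101.8049,92.9625) → (13.2693,81.5507), returning to the start.

Shape 3 is a line segment drawn with `<polyline>`. Its stroke #ff8800 means engrave at S183, F2846. After flipping Y the toolpath is (41.7924,71.4007) → (90.2192,54.3405).

Shape 4 is a regular polygon drawn with `<path>`. Its stroke #ff8800 means engrave at S183, F2846. After flipping Y the toolpath is (11.6380,66.6970) → (25.9980,73.4421) → (24.6594,57.6335) → (11.6380,66.6970), returning to the start.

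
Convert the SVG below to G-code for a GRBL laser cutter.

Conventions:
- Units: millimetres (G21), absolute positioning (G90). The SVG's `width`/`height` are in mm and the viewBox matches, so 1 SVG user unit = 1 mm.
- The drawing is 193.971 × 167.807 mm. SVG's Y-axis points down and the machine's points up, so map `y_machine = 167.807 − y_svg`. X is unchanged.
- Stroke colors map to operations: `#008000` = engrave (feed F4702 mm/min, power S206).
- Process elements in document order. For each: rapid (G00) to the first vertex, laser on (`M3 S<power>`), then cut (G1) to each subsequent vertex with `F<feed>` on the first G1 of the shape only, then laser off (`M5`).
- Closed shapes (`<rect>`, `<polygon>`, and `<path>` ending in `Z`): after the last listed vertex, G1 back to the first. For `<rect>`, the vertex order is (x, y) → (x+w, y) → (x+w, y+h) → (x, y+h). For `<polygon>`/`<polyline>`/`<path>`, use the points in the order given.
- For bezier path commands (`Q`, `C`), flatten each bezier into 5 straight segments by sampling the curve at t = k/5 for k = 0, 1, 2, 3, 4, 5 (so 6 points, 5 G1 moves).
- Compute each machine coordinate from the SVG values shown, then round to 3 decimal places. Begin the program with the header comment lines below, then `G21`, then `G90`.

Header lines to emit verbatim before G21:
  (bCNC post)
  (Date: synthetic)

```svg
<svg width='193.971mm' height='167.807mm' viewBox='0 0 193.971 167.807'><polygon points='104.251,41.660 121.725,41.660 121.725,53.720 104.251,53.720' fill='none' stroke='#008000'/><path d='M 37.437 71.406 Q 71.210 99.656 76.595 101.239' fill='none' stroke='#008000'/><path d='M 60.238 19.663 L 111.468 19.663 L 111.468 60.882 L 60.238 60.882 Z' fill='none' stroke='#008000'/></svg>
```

1 u = 1 mm; y_m = 167.807 − y.

[1] `<polygon>` rectangle, #008000→engrave S206 F4702: (104.251,126.147) → (121.725,126.147) → (121.725,114.087) → (104.251,114.087) → (104.251,126.147) (closed)

[2] `<path>` quadratic bezier, #008000→engrave S206 F4702: (37.437,96.401) → (49.811,86.168) → (59.913,78.068) → (67.745,72.101) → (73.305,68.268) → (76.595,66.568)

[3] `<path>` rectangle, #008000→engrave S206 F4702: (60.238,148.144) → (111.468,148.144) → (111.468,106.925) → (60.238,106.925) → (60.238,148.144) (closed)

(bCNC post)
(Date: synthetic)
G21
G90
G00 X104.251 Y126.147
M3 S206
G1 X121.725 Y126.147 F4702
G1 X121.725 Y114.087
G1 X104.251 Y114.087
G1 X104.251 Y126.147
M5
G00 X37.437 Y96.401
M3 S206
G1 X49.811 Y86.168 F4702
G1 X59.913 Y78.068
G1 X67.745 Y72.101
G1 X73.305 Y68.268
G1 X76.595 Y66.568
M5
G00 X60.238 Y148.144
M3 S206
G1 X111.468 Y148.144 F4702
G1 X111.468 Y106.925
G1 X60.238 Y106.925
G1 X60.238 Y148.144
M5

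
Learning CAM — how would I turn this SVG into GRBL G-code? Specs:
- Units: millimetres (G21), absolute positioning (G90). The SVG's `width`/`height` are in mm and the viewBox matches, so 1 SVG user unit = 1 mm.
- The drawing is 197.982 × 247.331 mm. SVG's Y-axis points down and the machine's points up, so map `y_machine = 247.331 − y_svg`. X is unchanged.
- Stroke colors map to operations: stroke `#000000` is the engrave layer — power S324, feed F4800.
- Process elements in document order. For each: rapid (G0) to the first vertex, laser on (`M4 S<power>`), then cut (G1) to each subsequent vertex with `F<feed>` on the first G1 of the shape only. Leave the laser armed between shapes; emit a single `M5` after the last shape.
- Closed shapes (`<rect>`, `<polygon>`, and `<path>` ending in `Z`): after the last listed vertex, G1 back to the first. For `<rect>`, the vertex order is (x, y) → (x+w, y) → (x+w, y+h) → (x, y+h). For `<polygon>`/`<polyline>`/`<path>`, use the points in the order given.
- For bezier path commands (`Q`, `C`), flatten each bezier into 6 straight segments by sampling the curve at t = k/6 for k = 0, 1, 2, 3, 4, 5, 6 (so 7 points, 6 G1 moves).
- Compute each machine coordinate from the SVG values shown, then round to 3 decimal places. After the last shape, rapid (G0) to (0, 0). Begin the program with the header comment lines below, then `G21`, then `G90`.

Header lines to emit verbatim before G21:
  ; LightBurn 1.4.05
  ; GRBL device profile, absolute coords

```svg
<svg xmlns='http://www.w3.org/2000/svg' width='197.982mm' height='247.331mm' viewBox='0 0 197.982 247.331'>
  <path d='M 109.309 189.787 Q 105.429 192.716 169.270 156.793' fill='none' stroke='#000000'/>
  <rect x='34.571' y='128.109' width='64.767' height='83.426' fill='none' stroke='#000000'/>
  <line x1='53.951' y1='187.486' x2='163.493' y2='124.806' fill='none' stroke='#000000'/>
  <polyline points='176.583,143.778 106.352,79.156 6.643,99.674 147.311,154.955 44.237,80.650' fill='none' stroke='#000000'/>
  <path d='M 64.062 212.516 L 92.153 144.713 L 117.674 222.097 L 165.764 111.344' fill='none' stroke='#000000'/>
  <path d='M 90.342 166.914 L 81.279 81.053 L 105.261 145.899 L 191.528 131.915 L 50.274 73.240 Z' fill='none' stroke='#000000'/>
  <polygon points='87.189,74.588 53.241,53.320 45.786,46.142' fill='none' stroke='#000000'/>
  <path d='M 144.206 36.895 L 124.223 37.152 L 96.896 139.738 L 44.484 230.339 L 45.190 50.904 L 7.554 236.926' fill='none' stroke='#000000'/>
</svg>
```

Since the viewBox matches the mm dimensions, user units are millimetres directly. The only transform is the Y-flip y_m = 247.331 − y_svg.

Shape 1 is a quadratic bezier drawn with `<path>`. Its stroke #000000 means engrave at S324, F4800. After flipping Y the toolpath is (109.309,57.544) → (109.897,57.647) → (114.247,59.908) → (122.359,64.328) → (134.234,70.906) → (149.871,79.643) → (169.270,90.538).

Shape 2 is a rectangle drawn with `<rect>`. Its stroke #000000 means engrave at S324, F4800. After flipping Y the toolpath is (34.571,119.222) → (99.338,119.222) → (99.338,35.796) → (34.571,35.796) → (34.571,119.222), returning to the start.

Shape 3 is a line segment drawn with `<line>`. Its stroke #000000 means engrave at S324, F4800. After flipping Y the toolpath is (53.951,59.845) → (163.493,122.525).

Shape 4 is a open polyline drawn with `<polyline>`. Its stroke #000000 means engrave at S324, F4800. After flipping Y the toolpath is (176.583,103.553) → (106.352,168.175) → (6.643,147.657) → (147.311,92.376) → (44.237,166.681).

Shape 5 is a open polyline drawn with `<path>`. Its stroke #000000 means engrave at S324, F4800. After flipping Y the toolpath is (64.062,34.815) → (92.153,102.618) → (117.674,25.234) → (165.764,135.987).

Shape 6 is a closed polygon drawn with `<path>`. Its stroke #000000 means engrave at S324, F4800. After flipping Y the toolpath is (90.342,80.417) → (81.279,166.278) → (105.261,101.432) → (191.528,115.416) → (50.274,174.091) → (90.342,80.417), returning to the start.

Shape 7 is a closed polygon drawn with `<polygon>`. Its stroke #000000 means engrave at S324, F4800. After flipping Y the toolpath is (87.189,172.743) → (53.241,194.011) → (45.786,201.189) → (87.189,172.743), returning to the start.

Shape 8 is a open polyline drawn with `<path>`. Its stroke #000000 means engrave at S324, F4800. After flipping Y the toolpath is (144.206,210.436) → (124.223,210.179) → (96.896,107.593) → (44.484,16.992) → (45.190,196.427) → (7.554,10.405).

; LightBurn 1.4.05
; GRBL device profile, absolute coords
G21
G90
G0 X109.309 Y57.544
M4 S324
G1 X109.897 Y57.647 F4800
G1 X114.247 Y59.908
G1 X122.359 Y64.328
G1 X134.234 Y70.906
G1 X149.871 Y79.643
G1 X169.270 Y90.538
G0 X34.571 Y119.222
M4 S324
G1 X99.338 Y119.222 F4800
G1 X99.338 Y35.796
G1 X34.571 Y35.796
G1 X34.571 Y119.222
G0 X53.951 Y59.845
M4 S324
G1 X163.493 Y122.525 F4800
G0 X176.583 Y103.553
M4 S324
G1 X106.352 Y168.175 F4800
G1 X6.643 Y147.657
G1 X147.311 Y92.376
G1 X44.237 Y166.681
G0 X64.062 Y34.815
M4 S324
G1 X92.153 Y102.618 F4800
G1 X117.674 Y25.234
G1 X165.764 Y135.987
G0 X90.342 Y80.417
M4 S324
G1 X81.279 Y166.278 F4800
G1 X105.261 Y101.432
G1 X191.528 Y115.416
G1 X50.274 Y174.091
G1 X90.342 Y80.417
G0 X87.189 Y172.743
M4 S324
G1 X53.241 Y194.011 F4800
G1 X45.786 Y201.189
G1 X87.189 Y172.743
G0 X144.206 Y210.436
M4 S324
G1 X124.223 Y210.179 F4800
G1 X96.896 Y107.593
G1 X44.484 Y16.992
G1 X45.190 Y196.427
G1 X7.554 Y10.405
M5
G0 X0.000 Y0.000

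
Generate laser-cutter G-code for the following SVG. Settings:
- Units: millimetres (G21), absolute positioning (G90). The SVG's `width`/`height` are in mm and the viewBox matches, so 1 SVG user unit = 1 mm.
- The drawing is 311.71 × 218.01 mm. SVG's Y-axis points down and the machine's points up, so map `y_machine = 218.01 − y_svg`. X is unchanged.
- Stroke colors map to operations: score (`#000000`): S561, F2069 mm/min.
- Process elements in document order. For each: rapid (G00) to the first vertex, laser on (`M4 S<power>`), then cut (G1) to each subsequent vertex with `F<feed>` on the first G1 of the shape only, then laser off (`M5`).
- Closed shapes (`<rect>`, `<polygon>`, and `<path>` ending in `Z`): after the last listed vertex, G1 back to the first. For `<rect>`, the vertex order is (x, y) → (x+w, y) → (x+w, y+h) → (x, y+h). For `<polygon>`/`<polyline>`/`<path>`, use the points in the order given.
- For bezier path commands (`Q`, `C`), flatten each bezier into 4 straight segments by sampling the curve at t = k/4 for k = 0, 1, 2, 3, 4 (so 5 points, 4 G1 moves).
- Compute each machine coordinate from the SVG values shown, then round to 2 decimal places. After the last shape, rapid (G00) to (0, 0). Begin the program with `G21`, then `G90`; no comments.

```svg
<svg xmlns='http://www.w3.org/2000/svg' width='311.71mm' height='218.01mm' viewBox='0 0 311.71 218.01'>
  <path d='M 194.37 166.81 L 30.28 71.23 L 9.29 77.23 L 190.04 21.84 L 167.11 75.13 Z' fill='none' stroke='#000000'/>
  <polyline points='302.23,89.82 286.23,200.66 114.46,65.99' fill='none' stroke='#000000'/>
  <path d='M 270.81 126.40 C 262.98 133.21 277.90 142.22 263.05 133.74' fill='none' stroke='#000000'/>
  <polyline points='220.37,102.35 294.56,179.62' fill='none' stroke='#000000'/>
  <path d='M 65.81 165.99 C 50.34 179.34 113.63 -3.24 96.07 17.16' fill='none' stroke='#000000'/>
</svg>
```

G21
G90
G00 X194.37 Y51.20
M4 S561
G1 X30.28 Y146.78 F2069
G1 X9.29 Y140.78
G1 X190.04 Y196.17
G1 X167.11 Y142.88
G1 X194.37 Y51.20
M5
G00 X302.23 Y128.19
M4 S561
G1 X286.23 Y17.35 F2069
G1 X114.46 Y152.02
M5
G00 X270.81 Y91.61
M4 S561
G1 X268.38 Y86.40 F2069
G1 X269.56 Y82.21
G1 X269.43 Y80.88
G1 X263.05 Y84.27
M5
G00 X220.37 Y115.66
M4 S561
G1 X294.56 Y38.39 F2069
M5
G00 X65.81 Y52.02
M4 S561
G1 X66.48 Y72.51 F2069
G1 X81.72 Y129.08
G1 X96.57 Y184.32
G1 X96.07 Y200.85
M5
G00 X0.00 Y0.00

Since the viewBox matches the mm dimensions, user units are millimetres directly. The only transform is the Y-flip y_m = 218.01 − y_svg.

Shape 1 is a closed polygon drawn with `<path>`. Its stroke #000000 means score at S561, F2069. After flipping Y the toolpath is (194.37,51.20) → (30.28,146.78) → (9.29,140.78) → (190.04,196.17) → (167.11,142.88) → (194.37,51.20), returning to the start.

Shape 2 is a open polyline drawn with `<polyline>`. Its stroke #000000 means score at S561, F2069. After flipping Y the toolpath is (302.23,128.19) → (286.23,17.35) → (114.46,152.02).

Shape 3 is a cubic bezier drawn with `<path>`. Its stroke #000000 means score at S561, F2069. After flipping Y the toolpath is (270.81,91.61) → (268.38,86.40) → (269.56,82.21) → (269.43,80.88) → (263.05,84.27).

Shape 4 is a line segment drawn with `<polyline>`. Its stroke #000000 means score at S561, F2069. After flipping Y the toolpath is (220.37,115.66) → (294.56,38.39).

Shape 5 is a cubic bezier drawn with `<path>`. Its stroke #000000 means score at S561, F2069. After flipping Y the toolpath is (65.81,52.02) → (66.48,72.51) → (81.72,129.08) → (96.57,184.32) → (96.07,200.85).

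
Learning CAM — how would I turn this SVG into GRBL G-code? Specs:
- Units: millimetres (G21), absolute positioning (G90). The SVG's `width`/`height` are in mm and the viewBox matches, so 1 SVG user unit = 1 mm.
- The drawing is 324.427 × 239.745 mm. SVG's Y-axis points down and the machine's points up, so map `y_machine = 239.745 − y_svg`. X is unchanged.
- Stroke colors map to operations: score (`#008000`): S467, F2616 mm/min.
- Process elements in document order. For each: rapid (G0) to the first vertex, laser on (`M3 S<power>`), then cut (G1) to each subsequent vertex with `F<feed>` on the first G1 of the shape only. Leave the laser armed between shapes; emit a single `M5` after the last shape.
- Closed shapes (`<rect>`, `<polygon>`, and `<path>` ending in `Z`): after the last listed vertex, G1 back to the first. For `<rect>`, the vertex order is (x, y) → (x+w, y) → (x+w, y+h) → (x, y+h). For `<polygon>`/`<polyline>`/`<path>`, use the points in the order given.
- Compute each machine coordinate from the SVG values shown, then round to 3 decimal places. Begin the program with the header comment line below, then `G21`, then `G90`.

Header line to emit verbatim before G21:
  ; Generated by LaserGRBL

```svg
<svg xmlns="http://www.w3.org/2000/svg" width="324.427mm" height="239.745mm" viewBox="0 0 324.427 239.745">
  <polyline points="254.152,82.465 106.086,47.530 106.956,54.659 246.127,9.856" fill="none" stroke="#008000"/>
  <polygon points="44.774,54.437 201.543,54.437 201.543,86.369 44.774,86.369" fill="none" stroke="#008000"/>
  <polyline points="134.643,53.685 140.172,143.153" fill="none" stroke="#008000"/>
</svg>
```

; Generated by LaserGRBL
G21
G90
G0 X254.152 Y157.280
M3 S467
G1 X106.086 Y192.215 F2616
G1 X106.956 Y185.086
G1 X246.127 Y229.889
G0 X44.774 Y185.308
M3 S467
G1 X201.543 Y185.308 F2616
G1 X201.543 Y153.376
G1 X44.774 Y153.376
G1 X44.774 Y185.308
G0 X134.643 Y186.060
M3 S467
G1 X140.172 Y96.592 F2616
M5

1 u = 1 mm; y_m = 239.745 − y.

[1] `<polyline>` open polyline, #008000→score S467 F2616: (254.152,157.280) → (106.086,192.215) → (106.956,185.086) → (246.127,229.889)

[2] `<polygon>` rectangle, #008000→score S467 F2616: (44.774,185.308) → (201.543,185.308) → (201.543,153.376) → (44.774,153.376) → (44.774,185.308) (closed)

[3] `<polyline>` line segment, #008000→score S467 F2616: (134.643,186.060) → (140.172,96.592)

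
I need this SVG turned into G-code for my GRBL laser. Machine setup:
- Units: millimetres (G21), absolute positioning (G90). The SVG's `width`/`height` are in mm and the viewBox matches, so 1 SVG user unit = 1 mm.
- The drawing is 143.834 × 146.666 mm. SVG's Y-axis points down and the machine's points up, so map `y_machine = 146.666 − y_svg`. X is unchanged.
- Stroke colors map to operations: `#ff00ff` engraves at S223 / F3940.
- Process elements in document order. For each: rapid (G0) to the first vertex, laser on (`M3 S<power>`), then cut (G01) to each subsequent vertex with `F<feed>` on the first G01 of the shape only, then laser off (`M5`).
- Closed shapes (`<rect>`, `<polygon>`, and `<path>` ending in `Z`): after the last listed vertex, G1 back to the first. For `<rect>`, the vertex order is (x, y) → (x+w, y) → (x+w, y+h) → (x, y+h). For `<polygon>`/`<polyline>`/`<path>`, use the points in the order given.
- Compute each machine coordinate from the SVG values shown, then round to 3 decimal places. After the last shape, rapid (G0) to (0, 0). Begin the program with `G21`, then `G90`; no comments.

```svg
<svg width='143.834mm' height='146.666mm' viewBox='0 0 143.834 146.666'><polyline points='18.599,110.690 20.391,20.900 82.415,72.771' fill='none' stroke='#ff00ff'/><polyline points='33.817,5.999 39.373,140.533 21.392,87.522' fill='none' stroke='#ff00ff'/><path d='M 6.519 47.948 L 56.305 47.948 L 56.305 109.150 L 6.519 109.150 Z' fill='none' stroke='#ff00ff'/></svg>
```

G21
G90
G0 X18.599 Y35.976
M3 S223
G01 X20.391 Y125.766 F3940
G01 X82.415 Y73.895
M5
G0 X33.817 Y140.667
M3 S223
G01 X39.373 Y6.133 F3940
G01 X21.392 Y59.144
M5
G0 X6.519 Y98.718
M3 S223
G01 X56.305 Y98.718 F3940
G01 X56.305 Y37.516
G01 X6.519 Y37.516
G01 X6.519 Y98.718
M5
G0 X0.000 Y0.000

Since the viewBox matches the mm dimensions, user units are millimetres directly. The only transform is the Y-flip y_m = 146.666 − y_svg.

Shape 1 is a open polyline drawn with `<polyline>`. Its stroke #ff00ff means engrave at S223, F3940. After flipping Y the toolpath is (18.599,35.976) → (20.391,125.766) → (82.415,73.895).

Shape 2 is a open polyline drawn with `<polyline>`. Its stroke #ff00ff means engrave at S223, F3940. After flipping Y the toolpath is (33.817,140.667) → (39.373,6.133) → (21.392,59.144).

Shape 3 is a rectangle drawn with `<path>`. Its stroke #ff00ff means engrave at S223, F3940. After flipping Y the toolpath is (6.519,98.718) → (56.305,98.718) → (56.305,37.516) → (6.519,37.516) → (6.519,98.718), returning to the start.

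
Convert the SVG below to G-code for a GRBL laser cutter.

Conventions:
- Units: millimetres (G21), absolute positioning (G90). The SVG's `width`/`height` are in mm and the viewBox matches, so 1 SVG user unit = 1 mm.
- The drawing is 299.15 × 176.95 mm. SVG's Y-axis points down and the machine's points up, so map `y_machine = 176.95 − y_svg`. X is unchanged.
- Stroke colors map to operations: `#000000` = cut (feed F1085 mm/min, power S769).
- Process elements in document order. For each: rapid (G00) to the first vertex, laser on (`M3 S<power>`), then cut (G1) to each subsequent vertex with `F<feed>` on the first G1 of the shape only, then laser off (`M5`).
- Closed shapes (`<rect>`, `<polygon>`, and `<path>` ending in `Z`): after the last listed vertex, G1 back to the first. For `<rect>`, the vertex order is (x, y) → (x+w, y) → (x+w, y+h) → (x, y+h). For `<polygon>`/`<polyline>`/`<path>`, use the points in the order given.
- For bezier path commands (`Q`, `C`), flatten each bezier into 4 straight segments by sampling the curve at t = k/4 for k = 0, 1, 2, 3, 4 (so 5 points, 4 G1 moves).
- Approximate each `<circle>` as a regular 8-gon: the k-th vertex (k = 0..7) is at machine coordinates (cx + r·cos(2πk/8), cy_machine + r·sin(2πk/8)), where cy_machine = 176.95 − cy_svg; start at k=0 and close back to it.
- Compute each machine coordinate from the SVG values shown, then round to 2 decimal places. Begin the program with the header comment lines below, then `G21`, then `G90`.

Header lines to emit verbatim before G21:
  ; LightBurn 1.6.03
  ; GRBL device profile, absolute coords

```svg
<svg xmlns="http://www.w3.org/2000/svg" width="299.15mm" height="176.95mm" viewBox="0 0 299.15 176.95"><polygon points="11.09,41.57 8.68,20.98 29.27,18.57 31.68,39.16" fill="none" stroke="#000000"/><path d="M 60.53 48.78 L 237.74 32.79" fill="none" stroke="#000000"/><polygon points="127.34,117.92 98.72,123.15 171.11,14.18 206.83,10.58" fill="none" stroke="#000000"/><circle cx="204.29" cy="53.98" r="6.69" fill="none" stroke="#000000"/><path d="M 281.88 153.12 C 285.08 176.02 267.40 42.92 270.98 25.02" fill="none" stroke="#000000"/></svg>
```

viewBox `0 0 299.15 176.95` with mm width/height → 1 unit = 1 mm. Flip: y_m = 176.95 − y_svg.

**Shape 1** — `<polygon>` regular polygon, stroke `#000000` → cut (S769, F1085). Machine vertices: (11.09,135.38) → (8.68,155.97) → (29.27,158.38) → (31.68,137.79) → (11.09,135.38). Closed: final G1 returns to the first vertex.

**Shape 2** — `<path>` line segment, stroke `#000000` → cut (S769, F1085). Machine vertices: (60.53,128.17) → (237.74,144.16). Open path.

**Shape 3** — `<polygon>` closed polygon, stroke `#000000` → cut (S769, F1085). Machine vertices: (127.34,59.03) → (98.72,53.80) → (171.11,162.77) → (206.83,166.37) → (127.34,59.03). Closed: final G1 returns to the first vertex.

**Shape 4** — `<circle>` circle, stroke `#000000` → cut (S769, F1085). Machine vertices: (210.98,122.97) → (209.02,127.70) → (204.29,129.66) → (199.56,127.70) → (197.60,122.97) → (199.56,118.24) → (204.29,116.28) → (209.02,118.24) → (210.98,122.97). Closed: final G1 returns to the first vertex.

**Shape 5** — `<path>` cubic bezier, stroke `#000000` → cut (S769, F1085). Control points (SVG): P0=(281.88,153.12), P1=(285.08,176.02), P2=(267.40,42.92), P3=(270.98,25.02); sampled at t=k/4. Machine vertices: (281.88,23.83) → (281.02,31.67) → (276.29,72.58) → (271.62,121.14) → (270.98,151.93). Open path.

; LightBurn 1.6.03
; GRBL device profile, absolute coords
G21
G90
G00 X11.09 Y135.38
M3 S769
G1 X8.68 Y155.97 F1085
G1 X29.27 Y158.38
G1 X31.68 Y137.79
G1 X11.09 Y135.38
M5
G00 X60.53 Y128.17
M3 S769
G1 X237.74 Y144.16 F1085
M5
G00 X127.34 Y59.03
M3 S769
G1 X98.72 Y53.80 F1085
G1 X171.11 Y162.77
G1 X206.83 Y166.37
G1 X127.34 Y59.03
M5
G00 X210.98 Y122.97
M3 S769
G1 X209.02 Y127.70 F1085
G1 X204.29 Y129.66
G1 X199.56 Y127.70
G1 X197.60 Y122.97
G1 X199.56 Y118.24
G1 X204.29 Y116.28
G1 X209.02 Y118.24
G1 X210.98 Y122.97
M5
G00 X281.88 Y23.83
M3 S769
G1 X281.02 Y31.67 F1085
G1 X276.29 Y72.58
G1 X271.62 Y121.14
G1 X270.98 Y151.93
M5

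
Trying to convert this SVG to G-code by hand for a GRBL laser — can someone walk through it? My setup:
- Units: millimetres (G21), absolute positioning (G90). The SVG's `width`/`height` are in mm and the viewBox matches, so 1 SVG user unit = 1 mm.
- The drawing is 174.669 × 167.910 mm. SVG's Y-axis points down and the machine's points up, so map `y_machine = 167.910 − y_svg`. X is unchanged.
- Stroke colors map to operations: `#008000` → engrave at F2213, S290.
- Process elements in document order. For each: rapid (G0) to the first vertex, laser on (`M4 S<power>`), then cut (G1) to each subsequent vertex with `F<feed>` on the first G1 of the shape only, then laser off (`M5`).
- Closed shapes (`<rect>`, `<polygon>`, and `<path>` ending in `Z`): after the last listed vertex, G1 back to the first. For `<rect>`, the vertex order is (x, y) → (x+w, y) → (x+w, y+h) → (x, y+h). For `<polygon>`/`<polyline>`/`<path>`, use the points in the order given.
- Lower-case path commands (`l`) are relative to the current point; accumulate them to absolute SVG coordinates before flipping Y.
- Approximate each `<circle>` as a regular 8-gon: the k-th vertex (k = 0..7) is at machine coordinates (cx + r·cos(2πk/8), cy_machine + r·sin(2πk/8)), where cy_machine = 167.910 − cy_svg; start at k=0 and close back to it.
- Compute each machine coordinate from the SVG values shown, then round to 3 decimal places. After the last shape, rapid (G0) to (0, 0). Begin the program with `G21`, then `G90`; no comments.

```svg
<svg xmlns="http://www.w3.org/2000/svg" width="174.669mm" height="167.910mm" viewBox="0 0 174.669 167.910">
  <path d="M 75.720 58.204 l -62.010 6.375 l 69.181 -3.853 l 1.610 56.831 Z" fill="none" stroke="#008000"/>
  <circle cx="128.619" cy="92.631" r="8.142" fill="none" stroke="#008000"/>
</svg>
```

viewBox `0 0 174.669 167.910` with mm width/height → 1 unit = 1 mm. Flip: y_m = 167.910 − y_svg.

**Shape 1** — `<path>` closed polygon, stroke `#008000` → engrave (S290, F2213). Machine vertices: (75.720,109.706) → (13.710,103.331) → (82.891,107.184) → (84.501,50.353) → (75.720,109.706). Closed: final G1 returns to the first vertex.

**Shape 2** — `<circle>` circle, stroke `#008000` → engrave (S290, F2213). Machine vertices: (136.761,75.279) → (134.376,81.036) → (128.619,83.421) → (122.862,81.036) → (120.477,75.279) → (122.862,69.522) → (128.619,67.137) → (134.376,69.522) → (136.761,75.279). Closed: final G1 returns to the first vertex.

G21
G90
G0 X75.720 Y109.706
M4 S290
G1 X13.710 Y103.331 F2213
G1 X82.891 Y107.184
G1 X84.501 Y50.353
G1 X75.720 Y109.706
M5
G0 X136.761 Y75.279
M4 S290
G1 X134.376 Y81.036 F2213
G1 X128.619 Y83.421
G1 X122.862 Y81.036
G1 X120.477 Y75.279
G1 X122.862 Y69.522
G1 X128.619 Y67.137
G1 X134.376 Y69.522
G1 X136.761 Y75.279
M5
G0 X0.000 Y0.000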